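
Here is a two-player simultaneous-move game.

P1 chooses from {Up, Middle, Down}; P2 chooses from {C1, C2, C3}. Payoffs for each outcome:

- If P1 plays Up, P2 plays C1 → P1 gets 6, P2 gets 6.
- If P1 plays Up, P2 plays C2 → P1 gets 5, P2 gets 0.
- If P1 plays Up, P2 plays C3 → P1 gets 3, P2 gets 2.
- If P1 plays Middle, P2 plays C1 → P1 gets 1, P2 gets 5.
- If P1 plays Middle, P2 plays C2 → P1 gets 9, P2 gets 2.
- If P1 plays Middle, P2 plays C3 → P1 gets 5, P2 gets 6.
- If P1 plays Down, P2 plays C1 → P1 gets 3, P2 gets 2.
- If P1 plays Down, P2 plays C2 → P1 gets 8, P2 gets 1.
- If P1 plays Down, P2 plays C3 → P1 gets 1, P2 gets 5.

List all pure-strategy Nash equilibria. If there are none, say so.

(Up, C1); (Middle, C3)

For each player, find the best response to each opponent profile; mutual best responses are the pure NE.
P1 against C1: payoffs 6, 1, 3 → best response Up.
P1 against C2: payoffs 5, 9, 8 → best response Middle.
P1 against C3: payoffs 3, 5, 1 → best response Middle.
P2 against Up: payoffs 6, 0, 2 → best response C1.
P2 against Middle: payoffs 5, 2, 6 → best response C3.
P2 against Down: payoffs 2, 1, 5 → best response C3.
Mutual best responses: (Up, C1); (Middle, C3).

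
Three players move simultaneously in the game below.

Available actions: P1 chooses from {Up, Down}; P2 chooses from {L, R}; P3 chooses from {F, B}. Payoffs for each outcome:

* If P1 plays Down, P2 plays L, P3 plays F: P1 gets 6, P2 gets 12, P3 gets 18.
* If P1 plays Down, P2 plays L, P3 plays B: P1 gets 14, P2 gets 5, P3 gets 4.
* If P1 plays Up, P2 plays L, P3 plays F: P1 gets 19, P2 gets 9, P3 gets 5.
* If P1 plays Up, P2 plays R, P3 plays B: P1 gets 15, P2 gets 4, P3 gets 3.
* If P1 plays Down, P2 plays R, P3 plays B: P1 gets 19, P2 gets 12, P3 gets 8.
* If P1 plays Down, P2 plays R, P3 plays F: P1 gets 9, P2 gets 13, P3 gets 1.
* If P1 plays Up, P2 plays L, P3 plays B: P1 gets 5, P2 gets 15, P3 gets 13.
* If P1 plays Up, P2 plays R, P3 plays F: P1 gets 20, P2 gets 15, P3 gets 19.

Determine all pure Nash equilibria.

P1 against (L, F): payoffs 19, 6 → best response Up.
P1 against (L, B): payoffs 5, 14 → best response Down.
P1 against (R, F): payoffs 20, 9 → best response Up.
P1 against (R, B): payoffs 15, 19 → best response Down.
P2 against (Up, F): payoffs 9, 15 → best response R.
P2 against (Up, B): payoffs 15, 4 → best response L.
P2 against (Down, F): payoffs 12, 13 → best response R.
P2 against (Down, B): payoffs 5, 12 → best response R.
P3 against (Up, L): payoffs 5, 13 → best response B.
P3 against (Up, R): payoffs 19, 3 → best response F.
P3 against (Down, L): payoffs 18, 4 → best response F.
P3 against (Down, R): payoffs 1, 8 → best response B.
Mutual best responses: (Up, R, F); (Down, R, B).

The pure Nash equilibria are (Up, R, F), (Down, R, B).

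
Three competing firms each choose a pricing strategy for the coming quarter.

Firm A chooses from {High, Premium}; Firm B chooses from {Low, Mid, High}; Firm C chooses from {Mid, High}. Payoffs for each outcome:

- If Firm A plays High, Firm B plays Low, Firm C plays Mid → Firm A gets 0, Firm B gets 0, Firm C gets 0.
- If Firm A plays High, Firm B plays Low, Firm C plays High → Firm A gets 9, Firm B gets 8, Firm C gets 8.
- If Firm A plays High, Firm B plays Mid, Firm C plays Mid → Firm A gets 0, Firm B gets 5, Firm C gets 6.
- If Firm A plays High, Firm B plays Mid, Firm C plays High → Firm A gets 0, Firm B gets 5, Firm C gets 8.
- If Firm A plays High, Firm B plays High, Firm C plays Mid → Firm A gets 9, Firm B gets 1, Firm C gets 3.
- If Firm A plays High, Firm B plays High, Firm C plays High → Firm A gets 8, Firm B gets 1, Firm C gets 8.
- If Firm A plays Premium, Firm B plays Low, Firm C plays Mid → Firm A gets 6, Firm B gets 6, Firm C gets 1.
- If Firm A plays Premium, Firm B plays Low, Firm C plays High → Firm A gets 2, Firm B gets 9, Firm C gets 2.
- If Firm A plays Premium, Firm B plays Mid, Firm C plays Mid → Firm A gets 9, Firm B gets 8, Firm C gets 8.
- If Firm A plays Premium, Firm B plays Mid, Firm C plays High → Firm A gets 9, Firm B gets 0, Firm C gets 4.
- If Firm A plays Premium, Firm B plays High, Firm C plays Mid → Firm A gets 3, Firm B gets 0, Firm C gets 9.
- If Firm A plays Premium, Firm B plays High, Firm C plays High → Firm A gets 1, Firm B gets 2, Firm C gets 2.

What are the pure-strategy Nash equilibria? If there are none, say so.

Pure-strategy Nash equilibria: (High, Low, High) and (Premium, Mid, Mid)

Firm A against (Low, Mid): payoffs 0, 6 → best response Premium.
Firm A against (Low, High): payoffs 9, 2 → best response High.
Firm A against (Mid, Mid): payoffs 0, 9 → best response Premium.
Firm A against (Mid, High): payoffs 0, 9 → best response Premium.
Firm A against (High, Mid): payoffs 9, 3 → best response High.
Firm A against (High, High): payoffs 8, 1 → best response High.
Firm B against (High, Mid): payoffs 0, 5, 1 → best response Mid.
Firm B against (High, High): payoffs 8, 5, 1 → best response Low.
Firm B against (Premium, Mid): payoffs 6, 8, 0 → best response Mid.
Firm B against (Premium, High): payoffs 9, 0, 2 → best response Low.
Firm C against (High, Low): payoffs 0, 8 → best response High.
Firm C against (High, Mid): payoffs 6, 8 → best response High.
Firm C against (High, High): payoffs 3, 8 → best response High.
Firm C against (Premium, Low): payoffs 1, 2 → best response High.
Firm C against (Premium, Mid): payoffs 8, 4 → best response Mid.
Firm C against (Premium, High): payoffs 9, 2 → best response Mid.
Mutual best responses: (High, Low, High); (Premium, Mid, Mid).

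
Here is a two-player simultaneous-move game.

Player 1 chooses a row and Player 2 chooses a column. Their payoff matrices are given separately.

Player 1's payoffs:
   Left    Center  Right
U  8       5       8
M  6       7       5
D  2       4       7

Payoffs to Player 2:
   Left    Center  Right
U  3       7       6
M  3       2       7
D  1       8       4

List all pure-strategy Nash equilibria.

(U, Left): Player 2 can switch to Center (3 → 7). Not NE.
(U, Center): Player 1 can switch to M (5 → 7). Not NE.
(U, Right): Player 2 can switch to Center (6 → 7). Not NE.
(M, Left): Player 1 can switch to U (6 → 8). Not NE.
(M, Center): Player 2 can switch to Left (2 → 3). Not NE.
(M, Right): Player 1 can switch to U (5 → 8). Not NE.
(D, Left): Player 1 can switch to U (2 → 8). Not NE.
(D, Center): Player 1 can switch to U (4 → 5). Not NE.
(D, Right): Player 1 can switch to U (7 → 8). Not NE.

This game has no pure Nash equilibrium.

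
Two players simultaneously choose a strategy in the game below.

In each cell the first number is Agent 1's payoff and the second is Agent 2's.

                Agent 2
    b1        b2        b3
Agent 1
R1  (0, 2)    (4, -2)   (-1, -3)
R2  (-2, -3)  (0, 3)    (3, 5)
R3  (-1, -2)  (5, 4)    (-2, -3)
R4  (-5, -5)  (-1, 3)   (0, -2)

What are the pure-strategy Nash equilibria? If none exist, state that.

Mark each player's best response to every combination of opponents' strategies; a profile where every player is best-responding is a pure Nash equilibrium.
Agent 1 against b1: payoffs 0, -2, -1, -5 → best response R1.
Agent 1 against b2: payoffs 4, 0, 5, -1 → best response R3.
Agent 1 against b3: payoffs -1, 3, -2, 0 → best response R2.
Agent 2 against R1: payoffs 2, -2, -3 → best response b1.
Agent 2 against R2: payoffs -3, 3, 5 → best response b3.
Agent 2 against R3: payoffs -2, 4, -3 → best response b2.
Agent 2 against R4: payoffs -5, 3, -2 → best response b2.
Mutual best responses: (R1, b1); (R2, b3); (R3, b2).

The pure Nash equilibria are (R1, b1) and (R2, b3) and (R3, b2).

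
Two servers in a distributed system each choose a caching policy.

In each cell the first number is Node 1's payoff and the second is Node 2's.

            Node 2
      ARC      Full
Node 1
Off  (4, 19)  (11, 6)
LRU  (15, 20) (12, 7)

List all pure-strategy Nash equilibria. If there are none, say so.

The unique pure-strategy Nash equilibrium is (LRU, ARC).

For each player, find the best response to each opponent profile; mutual best responses are the pure NE.
Node 1 against ARC: payoffs 4, 15 → best response LRU.
Node 1 against Full: payoffs 11, 12 → best response LRU.
Node 2 against Off: payoffs 19, 6 → best response ARC.
Node 2 against LRU: payoffs 20, 7 → best response ARC.
Mutual best responses: (LRU, ARC).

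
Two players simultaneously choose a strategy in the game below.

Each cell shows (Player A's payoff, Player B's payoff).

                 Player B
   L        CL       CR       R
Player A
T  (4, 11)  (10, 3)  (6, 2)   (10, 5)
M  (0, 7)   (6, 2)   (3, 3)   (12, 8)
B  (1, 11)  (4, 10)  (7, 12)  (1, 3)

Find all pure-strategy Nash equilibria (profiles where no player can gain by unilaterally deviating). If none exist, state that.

Mark each player's best response to every combination of opponents' strategies; a profile where every player is best-responding is a pure Nash equilibrium.
Player A against L: payoffs 4, 0, 1 → best response T.
Player A against CL: payoffs 10, 6, 4 → best response T.
Player A against CR: payoffs 6, 3, 7 → best response B.
Player A against R: payoffs 10, 12, 1 → best response M.
Player B against T: payoffs 11, 3, 2, 5 → best response L.
Player B against M: payoffs 7, 2, 3, 8 → best response R.
Player B against B: payoffs 11, 10, 12, 3 → best response CR.
Mutual best responses: (T, L); (M, R); (B, CR).

The pure Nash equilibria are (T, L); (M, R); (B, CR).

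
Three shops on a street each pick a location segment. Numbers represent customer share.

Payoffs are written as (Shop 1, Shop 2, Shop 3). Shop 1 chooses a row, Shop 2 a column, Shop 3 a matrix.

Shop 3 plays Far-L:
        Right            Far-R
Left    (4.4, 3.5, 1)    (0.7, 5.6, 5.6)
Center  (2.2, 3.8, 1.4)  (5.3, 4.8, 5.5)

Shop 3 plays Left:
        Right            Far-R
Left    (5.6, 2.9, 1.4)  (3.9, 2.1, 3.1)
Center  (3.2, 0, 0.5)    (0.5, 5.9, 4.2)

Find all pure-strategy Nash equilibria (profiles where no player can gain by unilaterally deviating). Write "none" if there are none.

Shop 1 against (Right, Far-L): payoffs 4.4, 2.2 → best response Left.
Shop 1 against (Right, Left): payoffs 5.6, 3.2 → best response Left.
Shop 1 against (Far-R, Far-L): payoffs 0.7, 5.3 → best response Center.
Shop 1 against (Far-R, Left): payoffs 3.9, 0.5 → best response Left.
Shop 2 against (Left, Far-L): payoffs 3.5, 5.6 → best response Far-R.
Shop 2 against (Left, Left): payoffs 2.9, 2.1 → best response Right.
Shop 2 against (Center, Far-L): payoffs 3.8, 4.8 → best response Far-R.
Shop 2 against (Center, Left): payoffs 0, 5.9 → best response Far-R.
Shop 3 against (Left, Right): payoffs 1, 1.4 → best response Left.
Shop 3 against (Left, Far-R): payoffs 5.6, 3.1 → best response Far-L.
Shop 3 against (Center, Right): payoffs 1.4, 0.5 → best response Far-L.
Shop 3 against (Center, Far-R): payoffs 5.5, 4.2 → best response Far-L.
Mutual best responses: (Left, Right, Left); (Center, Far-R, Far-L).

(Left, Right, Left), (Center, Far-R, Far-L)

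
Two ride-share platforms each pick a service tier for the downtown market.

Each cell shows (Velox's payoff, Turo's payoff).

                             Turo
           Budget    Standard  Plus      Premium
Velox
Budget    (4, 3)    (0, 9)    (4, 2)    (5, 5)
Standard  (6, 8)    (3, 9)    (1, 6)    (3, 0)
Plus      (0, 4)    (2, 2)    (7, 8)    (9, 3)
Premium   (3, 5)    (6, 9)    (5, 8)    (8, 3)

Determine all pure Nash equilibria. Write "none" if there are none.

Velox against Budget: payoffs 4, 6, 0, 3 → best response Standard.
Velox against Standard: payoffs 0, 3, 2, 6 → best response Premium.
Velox against Plus: payoffs 4, 1, 7, 5 → best response Plus.
Velox against Premium: payoffs 5, 3, 9, 8 → best response Plus.
Turo against Budget: payoffs 3, 9, 2, 5 → best response Standard.
Turo against Standard: payoffs 8, 9, 6, 0 → best response Standard.
Turo against Plus: payoffs 4, 2, 8, 3 → best response Plus.
Turo against Premium: payoffs 5, 9, 8, 3 → best response Standard.
Mutual best responses: (Plus, Plus); (Premium, Standard).

Pure-strategy Nash equilibria: (Plus, Plus), (Premium, Standard)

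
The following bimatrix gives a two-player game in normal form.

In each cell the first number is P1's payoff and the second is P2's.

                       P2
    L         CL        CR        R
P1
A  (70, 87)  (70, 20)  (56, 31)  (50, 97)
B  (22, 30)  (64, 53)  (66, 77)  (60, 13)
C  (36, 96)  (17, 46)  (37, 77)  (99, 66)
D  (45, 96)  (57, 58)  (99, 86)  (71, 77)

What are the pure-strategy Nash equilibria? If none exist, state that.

This game has no pure Nash equilibrium.

P1 against L: payoffs 70, 22, 36, 45 → best response A.
P1 against CL: payoffs 70, 64, 17, 57 → best response A.
P1 against CR: payoffs 56, 66, 37, 99 → best response D.
P1 against R: payoffs 50, 60, 99, 71 → best response C.
P2 against A: payoffs 87, 20, 31, 97 → best response R.
P2 against B: payoffs 30, 53, 77, 13 → best response CR.
P2 against C: payoffs 96, 46, 77, 66 → best response L.
P2 against D: payoffs 96, 58, 86, 77 → best response L.
No profile is a mutual best response for all players.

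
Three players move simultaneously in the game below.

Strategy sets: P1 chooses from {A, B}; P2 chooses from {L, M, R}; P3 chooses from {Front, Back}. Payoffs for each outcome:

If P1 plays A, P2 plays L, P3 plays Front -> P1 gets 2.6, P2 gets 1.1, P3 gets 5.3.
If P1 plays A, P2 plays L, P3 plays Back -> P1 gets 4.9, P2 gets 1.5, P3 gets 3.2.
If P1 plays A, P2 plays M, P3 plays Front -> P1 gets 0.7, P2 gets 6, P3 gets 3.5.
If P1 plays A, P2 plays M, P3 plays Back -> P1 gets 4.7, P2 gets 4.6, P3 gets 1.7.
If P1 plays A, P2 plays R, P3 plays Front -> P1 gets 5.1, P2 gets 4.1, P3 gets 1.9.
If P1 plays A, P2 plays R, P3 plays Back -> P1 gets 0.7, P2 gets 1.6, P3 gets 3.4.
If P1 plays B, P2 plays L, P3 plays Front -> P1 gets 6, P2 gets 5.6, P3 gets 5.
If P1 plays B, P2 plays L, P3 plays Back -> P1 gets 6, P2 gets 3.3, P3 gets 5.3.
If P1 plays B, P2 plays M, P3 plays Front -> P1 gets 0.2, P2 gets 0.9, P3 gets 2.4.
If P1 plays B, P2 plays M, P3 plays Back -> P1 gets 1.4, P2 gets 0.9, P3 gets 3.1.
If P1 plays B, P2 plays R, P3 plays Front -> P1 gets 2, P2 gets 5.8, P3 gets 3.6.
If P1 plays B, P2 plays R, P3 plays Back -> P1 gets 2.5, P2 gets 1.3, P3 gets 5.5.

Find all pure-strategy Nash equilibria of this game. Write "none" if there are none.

Check each profile: it is a Nash equilibrium iff no player can strictly gain by switching unilaterally.
(A, L, Front): P1 can switch to B (2.6 → 6). Not NE.
(A, L, Back): P1 can switch to B (4.9 → 6). Not NE.
(A, M, Front): P1 gets 0.7, best alternative 0.2; P2 gets 6, best alternative 4.1; P3 gets 3.5, best alternative 1.7. No profitable deviation — NE.
(A, M, Back): P3 can switch to Front (1.7 → 3.5). Not NE.
(A, R, Front): P2 can switch to M (4.1 → 6). Not NE.
(A, R, Back): P1 can switch to B (0.7 → 2.5). Not NE.
(B, L, Front): P2 can switch to R (5.6 → 5.8). Not NE.
(B, L, Back): P1 gets 6, best alternative 4.9; P2 gets 3.3, best alternative 1.3; P3 gets 5.3, best alternative 5. No profitable deviation — NE.
(B, M, Front): P1 can switch to A (0.2 → 0.7). Not NE.
(B, M, Back): P1 can switch to A (1.4 → 4.7). Not NE.
(B, R, Front): P1 can switch to A (2 → 5.1). Not NE.
(B, R, Back): P2 can switch to L (1.3 → 3.3). Not NE.

Pure-strategy Nash equilibria: (A, M, Front), (B, L, Back)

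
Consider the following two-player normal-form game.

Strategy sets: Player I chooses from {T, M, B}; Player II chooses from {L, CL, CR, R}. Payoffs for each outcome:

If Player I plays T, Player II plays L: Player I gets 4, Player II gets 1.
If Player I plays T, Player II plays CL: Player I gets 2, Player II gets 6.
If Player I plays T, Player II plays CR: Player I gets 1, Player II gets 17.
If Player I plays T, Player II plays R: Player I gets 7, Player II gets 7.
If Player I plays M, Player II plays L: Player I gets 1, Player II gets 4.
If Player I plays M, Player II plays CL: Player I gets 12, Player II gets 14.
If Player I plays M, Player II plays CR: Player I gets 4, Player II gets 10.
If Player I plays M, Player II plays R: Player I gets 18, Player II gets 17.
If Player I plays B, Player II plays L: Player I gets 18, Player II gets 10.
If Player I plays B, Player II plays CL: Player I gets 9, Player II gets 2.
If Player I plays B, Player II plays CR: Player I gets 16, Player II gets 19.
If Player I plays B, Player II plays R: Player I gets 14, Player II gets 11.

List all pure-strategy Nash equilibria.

Player I against L: payoffs 4, 1, 18 → best response B.
Player I against CL: payoffs 2, 12, 9 → best response M.
Player I against CR: payoffs 1, 4, 16 → best response B.
Player I against R: payoffs 7, 18, 14 → best response M.
Player II against T: payoffs 1, 6, 17, 7 → best response CR.
Player II against M: payoffs 4, 14, 10, 17 → best response R.
Player II against B: payoffs 10, 2, 19, 11 → best response CR.
Mutual best responses: (M, R); (B, CR).

Pure-strategy Nash equilibria: (M, R); (B, CR)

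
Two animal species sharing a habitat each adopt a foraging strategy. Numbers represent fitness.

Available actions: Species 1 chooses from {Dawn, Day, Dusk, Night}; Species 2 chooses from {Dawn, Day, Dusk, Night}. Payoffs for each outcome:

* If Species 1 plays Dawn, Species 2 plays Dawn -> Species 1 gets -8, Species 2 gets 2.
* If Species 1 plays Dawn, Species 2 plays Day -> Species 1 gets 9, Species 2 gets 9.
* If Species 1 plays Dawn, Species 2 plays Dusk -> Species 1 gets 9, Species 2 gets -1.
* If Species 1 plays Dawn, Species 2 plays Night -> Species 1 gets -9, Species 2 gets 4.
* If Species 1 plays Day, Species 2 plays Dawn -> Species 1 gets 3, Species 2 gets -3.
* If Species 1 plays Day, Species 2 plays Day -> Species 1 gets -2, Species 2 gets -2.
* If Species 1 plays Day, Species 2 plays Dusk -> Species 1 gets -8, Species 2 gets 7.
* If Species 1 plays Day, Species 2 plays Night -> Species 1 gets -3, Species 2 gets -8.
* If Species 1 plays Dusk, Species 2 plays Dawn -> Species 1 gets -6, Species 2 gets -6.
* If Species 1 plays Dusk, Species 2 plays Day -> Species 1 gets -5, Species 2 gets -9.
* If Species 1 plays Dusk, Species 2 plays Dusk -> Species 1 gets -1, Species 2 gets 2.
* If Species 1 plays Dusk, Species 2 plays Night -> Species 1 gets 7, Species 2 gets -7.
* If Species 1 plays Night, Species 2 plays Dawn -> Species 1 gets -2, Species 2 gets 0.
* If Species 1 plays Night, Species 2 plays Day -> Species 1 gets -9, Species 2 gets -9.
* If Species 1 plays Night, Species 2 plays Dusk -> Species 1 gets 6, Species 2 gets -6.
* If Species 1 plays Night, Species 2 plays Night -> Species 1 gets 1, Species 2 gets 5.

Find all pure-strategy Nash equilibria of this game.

(Dawn, Dawn): Species 1 can switch to Day (-8 → 3). Not NE.
(Dawn, Day): Species 1 gets 9, best alternative -2; Species 2 gets 9, best alternative 4. No profitable deviation — NE.
(Dawn, Dusk): Species 2 can switch to Dawn (-1 → 2). Not NE.
(Dawn, Night): Species 1 can switch to Day (-9 → -3). Not NE.
(Day, Dawn): Species 2 can switch to Day (-3 → -2). Not NE.
(Day, Day): Species 1 can switch to Dawn (-2 → 9). Not NE.
(Day, Dusk): Species 1 can switch to Dawn (-8 → 9). Not NE.
(Day, Night): Species 1 can switch to Dusk (-3 → 7). Not NE.
(Dusk, Dawn): Species 1 can switch to Day (-6 → 3). Not NE.
(The remaining 7 profiles each have a profitable deviation by the same check.)

Pure NE: (Dawn, Day)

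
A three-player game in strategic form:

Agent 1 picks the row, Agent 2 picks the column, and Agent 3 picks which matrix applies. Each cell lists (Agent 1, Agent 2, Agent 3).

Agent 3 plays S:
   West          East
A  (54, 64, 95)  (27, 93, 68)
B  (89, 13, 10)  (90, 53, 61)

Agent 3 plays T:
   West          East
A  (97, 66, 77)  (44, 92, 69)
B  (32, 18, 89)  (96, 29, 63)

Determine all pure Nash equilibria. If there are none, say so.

(B, East, T)

For each player, find the best response to each opponent profile; mutual best responses are the pure NE.
Agent 1 against (West, S): payoffs 54, 89 → best response B.
Agent 1 against (West, T): payoffs 97, 32 → best response A.
Agent 1 against (East, S): payoffs 27, 90 → best response B.
Agent 1 against (East, T): payoffs 44, 96 → best response B.
Agent 2 against (A, S): payoffs 64, 93 → best response East.
Agent 2 against (A, T): payoffs 66, 92 → best response East.
Agent 2 against (B, S): payoffs 13, 53 → best response East.
Agent 2 against (B, T): payoffs 18, 29 → best response East.
Agent 3 against (A, West): payoffs 95, 77 → best response S.
Agent 3 against (A, East): payoffs 68, 69 → best response T.
Agent 3 against (B, West): payoffs 10, 89 → best response T.
Agent 3 against (B, East): payoffs 61, 63 → best response T.
Mutual best responses: (B, East, T).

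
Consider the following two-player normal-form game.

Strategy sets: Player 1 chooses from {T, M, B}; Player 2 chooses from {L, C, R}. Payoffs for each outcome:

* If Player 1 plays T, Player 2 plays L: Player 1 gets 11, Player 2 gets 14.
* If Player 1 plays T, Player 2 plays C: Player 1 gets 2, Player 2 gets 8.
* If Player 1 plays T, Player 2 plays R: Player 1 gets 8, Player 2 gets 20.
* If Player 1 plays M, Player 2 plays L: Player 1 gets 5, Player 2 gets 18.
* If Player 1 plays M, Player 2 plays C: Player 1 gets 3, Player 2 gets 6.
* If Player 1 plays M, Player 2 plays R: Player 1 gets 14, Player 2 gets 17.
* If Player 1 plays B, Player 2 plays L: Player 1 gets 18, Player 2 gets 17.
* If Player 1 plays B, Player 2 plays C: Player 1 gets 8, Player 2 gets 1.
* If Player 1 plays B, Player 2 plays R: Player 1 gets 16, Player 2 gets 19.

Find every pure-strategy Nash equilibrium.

The unique pure-strategy Nash equilibrium is (B, R).

(T, L): Player 1 can switch to B (11 → 18). Not NE.
(T, C): Player 1 can switch to M (2 → 3). Not NE.
(T, R): Player 1 can switch to M (8 → 14). Not NE.
(M, L): Player 1 can switch to T (5 → 11). Not NE.
(M, C): Player 1 can switch to B (3 → 8). Not NE.
(M, R): Player 1 can switch to B (14 → 16). Not NE.
(B, L): Player 2 can switch to R (17 → 19). Not NE.
(B, C): Player 2 can switch to L (1 → 17). Not NE.
(B, R): Player 1 gets 16, best alternative 14; Player 2 gets 19, best alternative 17. No profitable deviation — NE.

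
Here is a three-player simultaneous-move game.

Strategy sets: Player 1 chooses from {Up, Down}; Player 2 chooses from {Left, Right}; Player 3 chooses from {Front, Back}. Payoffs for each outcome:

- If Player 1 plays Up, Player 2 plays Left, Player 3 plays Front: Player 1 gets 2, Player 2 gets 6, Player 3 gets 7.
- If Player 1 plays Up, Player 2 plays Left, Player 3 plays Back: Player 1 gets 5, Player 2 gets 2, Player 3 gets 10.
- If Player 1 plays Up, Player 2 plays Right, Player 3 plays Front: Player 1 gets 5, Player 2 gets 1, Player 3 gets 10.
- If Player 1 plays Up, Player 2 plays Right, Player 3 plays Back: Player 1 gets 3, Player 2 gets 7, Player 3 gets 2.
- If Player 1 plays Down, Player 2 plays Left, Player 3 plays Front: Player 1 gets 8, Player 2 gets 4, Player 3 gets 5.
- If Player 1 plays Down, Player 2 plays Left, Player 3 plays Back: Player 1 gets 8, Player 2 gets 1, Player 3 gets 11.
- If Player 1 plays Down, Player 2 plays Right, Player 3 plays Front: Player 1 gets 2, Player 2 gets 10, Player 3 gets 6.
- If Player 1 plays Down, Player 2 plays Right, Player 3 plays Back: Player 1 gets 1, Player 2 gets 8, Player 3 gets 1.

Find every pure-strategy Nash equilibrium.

none

Player 1 against (Left, Front): payoffs 2, 8 → best response Down.
Player 1 against (Left, Back): payoffs 5, 8 → best response Down.
Player 1 against (Right, Front): payoffs 5, 2 → best response Up.
Player 1 against (Right, Back): payoffs 3, 1 → best response Up.
Player 2 against (Up, Front): payoffs 6, 1 → best response Left.
Player 2 against (Up, Back): payoffs 2, 7 → best response Right.
Player 2 against (Down, Front): payoffs 4, 10 → best response Right.
Player 2 against (Down, Back): payoffs 1, 8 → best response Right.
Player 3 against (Up, Left): payoffs 7, 10 → best response Back.
Player 3 against (Up, Right): payoffs 10, 2 → best response Front.
Player 3 against (Down, Left): payoffs 5, 11 → best response Back.
Player 3 against (Down, Right): payoffs 6, 1 → best response Front.
No profile is a mutual best response for all players.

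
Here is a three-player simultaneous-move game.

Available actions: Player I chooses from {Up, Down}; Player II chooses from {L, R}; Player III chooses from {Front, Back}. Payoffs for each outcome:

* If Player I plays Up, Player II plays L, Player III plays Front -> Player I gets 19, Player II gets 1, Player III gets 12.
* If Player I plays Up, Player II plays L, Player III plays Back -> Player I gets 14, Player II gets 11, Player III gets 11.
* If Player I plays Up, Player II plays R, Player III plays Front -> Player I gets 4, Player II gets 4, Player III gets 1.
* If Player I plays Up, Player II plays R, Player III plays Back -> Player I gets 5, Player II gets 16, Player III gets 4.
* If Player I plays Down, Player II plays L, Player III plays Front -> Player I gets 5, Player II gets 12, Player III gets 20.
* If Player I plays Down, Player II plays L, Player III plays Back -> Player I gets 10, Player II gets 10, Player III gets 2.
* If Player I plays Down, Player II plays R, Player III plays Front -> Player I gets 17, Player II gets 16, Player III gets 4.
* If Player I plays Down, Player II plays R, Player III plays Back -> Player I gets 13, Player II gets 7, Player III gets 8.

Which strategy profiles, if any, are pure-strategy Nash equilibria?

No pure-strategy Nash equilibrium.

Check each profile: it is a Nash equilibrium iff no player can strictly gain by switching unilaterally.
(Up, L, Front): Player II can switch to R (1 → 4). Not NE.
(Up, L, Back): Player II can switch to R (11 → 16). Not NE.
(Up, R, Front): Player I can switch to Down (4 → 17). Not NE.
(Up, R, Back): Player I can switch to Down (5 → 13). Not NE.
(Down, L, Front): Player I can switch to Up (5 → 19). Not NE.
(Down, L, Back): Player I can switch to Up (10 → 14). Not NE.
(Down, R, Front): Player III can switch to Back (4 → 8). Not NE.
(Down, R, Back): Player II can switch to L (7 → 10). Not NE.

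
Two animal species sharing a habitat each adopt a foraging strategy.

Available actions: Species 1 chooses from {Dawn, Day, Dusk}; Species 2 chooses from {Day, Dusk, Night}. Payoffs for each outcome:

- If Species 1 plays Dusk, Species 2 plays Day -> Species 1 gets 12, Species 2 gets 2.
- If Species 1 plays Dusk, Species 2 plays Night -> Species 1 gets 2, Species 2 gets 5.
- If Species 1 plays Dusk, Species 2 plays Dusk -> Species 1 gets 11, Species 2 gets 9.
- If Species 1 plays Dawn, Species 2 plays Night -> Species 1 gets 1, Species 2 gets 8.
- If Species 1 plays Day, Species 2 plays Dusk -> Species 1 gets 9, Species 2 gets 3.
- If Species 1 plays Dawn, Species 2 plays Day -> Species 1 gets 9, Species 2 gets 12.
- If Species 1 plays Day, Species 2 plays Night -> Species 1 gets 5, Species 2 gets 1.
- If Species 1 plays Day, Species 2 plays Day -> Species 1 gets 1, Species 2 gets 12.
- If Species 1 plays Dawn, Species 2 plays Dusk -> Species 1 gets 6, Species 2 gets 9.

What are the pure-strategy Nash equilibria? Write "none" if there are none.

The unique pure-strategy Nash equilibrium is (Dusk, Dusk).

Species 1 against Day: payoffs 9, 1, 12 → best response Dusk.
Species 1 against Dusk: payoffs 6, 9, 11 → best response Dusk.
Species 1 against Night: payoffs 1, 5, 2 → best response Day.
Species 2 against Dawn: payoffs 12, 9, 8 → best response Day.
Species 2 against Day: payoffs 12, 3, 1 → best response Day.
Species 2 against Dusk: payoffs 2, 9, 5 → best response Dusk.
Mutual best responses: (Dusk, Dusk).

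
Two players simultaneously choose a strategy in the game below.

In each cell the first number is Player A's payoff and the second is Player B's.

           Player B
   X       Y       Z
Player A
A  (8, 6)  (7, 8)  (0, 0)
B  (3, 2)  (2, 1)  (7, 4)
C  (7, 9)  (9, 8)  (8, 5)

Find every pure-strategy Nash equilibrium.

(A, X): Player B can switch to Y (6 → 8). Not NE.
(A, Y): Player A can switch to C (7 → 9). Not NE.
(A, Z): Player A can switch to B (0 → 7). Not NE.
(B, X): Player A can switch to A (3 → 8). Not NE.
(B, Y): Player A can switch to A (2 → 7). Not NE.
(B, Z): Player A can switch to C (7 → 8). Not NE.
(C, X): Player A can switch to A (7 → 8). Not NE.
(C, Y): Player B can switch to X (8 → 9). Not NE.
(C, Z): Player B can switch to X (5 → 9). Not NE.

This game has no pure Nash equilibrium.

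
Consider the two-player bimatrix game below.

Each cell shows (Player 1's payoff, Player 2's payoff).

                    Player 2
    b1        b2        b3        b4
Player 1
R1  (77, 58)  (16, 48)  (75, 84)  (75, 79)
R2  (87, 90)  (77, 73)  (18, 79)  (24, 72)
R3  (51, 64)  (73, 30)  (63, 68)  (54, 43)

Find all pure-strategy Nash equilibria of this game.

Player 1 against b1: payoffs 77, 87, 51 → best response R2.
Player 1 against b2: payoffs 16, 77, 73 → best response R2.
Player 1 against b3: payoffs 75, 18, 63 → best response R1.
Player 1 against b4: payoffs 75, 24, 54 → best response R1.
Player 2 against R1: payoffs 58, 48, 84, 79 → best response b3.
Player 2 against R2: payoffs 90, 73, 79, 72 → best response b1.
Player 2 against R3: payoffs 64, 30, 68, 43 → best response b3.
Mutual best responses: (R1, b3); (R2, b1).

Pure-strategy Nash equilibria: (R1, b3) and (R2, b1)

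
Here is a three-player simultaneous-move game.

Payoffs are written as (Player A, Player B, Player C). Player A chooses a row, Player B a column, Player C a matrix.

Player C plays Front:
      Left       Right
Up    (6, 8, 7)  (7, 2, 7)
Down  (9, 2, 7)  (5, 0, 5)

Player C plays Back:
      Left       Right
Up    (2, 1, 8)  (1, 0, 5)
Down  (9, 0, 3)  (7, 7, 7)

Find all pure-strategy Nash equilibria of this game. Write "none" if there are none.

(Up, Left, Front): Player A can switch to Down (6 → 9). Not NE.
(Up, Left, Back): Player A can switch to Down (2 → 9). Not NE.
(Up, Right, Front): Player B can switch to Left (2 → 8). Not NE.
(Up, Right, Back): Player A can switch to Down (1 → 7). Not NE.
(Down, Left, Front): Player A gets 9, best alternative 6; Player B gets 2, best alternative 0; Player C gets 7, best alternative 3. No profitable deviation — NE.
(Down, Left, Back): Player B can switch to Right (0 → 7). Not NE.
(Down, Right, Front): Player A can switch to Up (5 → 7). Not NE.
(Down, Right, Back): Player A gets 7, best alternative 1; Player B gets 7, best alternative 0; Player C gets 7, best alternative 5. No profitable deviation — NE.

The pure Nash equilibria are (Down, Left, Front), (Down, Right, Back).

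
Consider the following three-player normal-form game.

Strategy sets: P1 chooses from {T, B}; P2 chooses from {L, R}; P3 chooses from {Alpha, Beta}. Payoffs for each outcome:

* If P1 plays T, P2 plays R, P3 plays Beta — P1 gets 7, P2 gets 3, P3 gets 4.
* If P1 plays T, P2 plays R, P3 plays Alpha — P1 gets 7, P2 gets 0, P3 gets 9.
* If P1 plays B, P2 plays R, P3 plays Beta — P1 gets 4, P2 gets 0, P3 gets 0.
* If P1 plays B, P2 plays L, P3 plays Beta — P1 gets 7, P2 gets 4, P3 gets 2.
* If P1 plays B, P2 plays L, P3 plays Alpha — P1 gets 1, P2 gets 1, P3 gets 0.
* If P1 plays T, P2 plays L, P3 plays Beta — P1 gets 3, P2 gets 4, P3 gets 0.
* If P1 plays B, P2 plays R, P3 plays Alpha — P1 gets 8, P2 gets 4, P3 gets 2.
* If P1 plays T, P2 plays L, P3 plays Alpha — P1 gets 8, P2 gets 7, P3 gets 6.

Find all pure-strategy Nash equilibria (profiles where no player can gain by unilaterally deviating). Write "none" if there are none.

(T, L, Alpha): P1 gets 8, best alternative 1; P2 gets 7, best alternative 0; P3 gets 6, best alternative 0. No profitable deviation — NE.
(T, L, Beta): P1 can switch to B (3 → 7). Not NE.
(T, R, Alpha): P1 can switch to B (7 → 8). Not NE.
(T, R, Beta): P2 can switch to L (3 → 4). Not NE.
(B, L, Alpha): P1 can switch to T (1 → 8). Not NE.
(B, L, Beta): P1 gets 7, best alternative 3; P2 gets 4, best alternative 0; P3 gets 2, best alternative 0. No profitable deviation — NE.
(B, R, Alpha): P1 gets 8, best alternative 7; P2 gets 4, best alternative 1; P3 gets 2, best alternative 0. No profitable deviation — NE.
(B, R, Beta): P1 can switch to T (4 → 7). Not NE.

The pure Nash equilibria are (T, L, Alpha); (B, L, Beta); (B, R, Alpha).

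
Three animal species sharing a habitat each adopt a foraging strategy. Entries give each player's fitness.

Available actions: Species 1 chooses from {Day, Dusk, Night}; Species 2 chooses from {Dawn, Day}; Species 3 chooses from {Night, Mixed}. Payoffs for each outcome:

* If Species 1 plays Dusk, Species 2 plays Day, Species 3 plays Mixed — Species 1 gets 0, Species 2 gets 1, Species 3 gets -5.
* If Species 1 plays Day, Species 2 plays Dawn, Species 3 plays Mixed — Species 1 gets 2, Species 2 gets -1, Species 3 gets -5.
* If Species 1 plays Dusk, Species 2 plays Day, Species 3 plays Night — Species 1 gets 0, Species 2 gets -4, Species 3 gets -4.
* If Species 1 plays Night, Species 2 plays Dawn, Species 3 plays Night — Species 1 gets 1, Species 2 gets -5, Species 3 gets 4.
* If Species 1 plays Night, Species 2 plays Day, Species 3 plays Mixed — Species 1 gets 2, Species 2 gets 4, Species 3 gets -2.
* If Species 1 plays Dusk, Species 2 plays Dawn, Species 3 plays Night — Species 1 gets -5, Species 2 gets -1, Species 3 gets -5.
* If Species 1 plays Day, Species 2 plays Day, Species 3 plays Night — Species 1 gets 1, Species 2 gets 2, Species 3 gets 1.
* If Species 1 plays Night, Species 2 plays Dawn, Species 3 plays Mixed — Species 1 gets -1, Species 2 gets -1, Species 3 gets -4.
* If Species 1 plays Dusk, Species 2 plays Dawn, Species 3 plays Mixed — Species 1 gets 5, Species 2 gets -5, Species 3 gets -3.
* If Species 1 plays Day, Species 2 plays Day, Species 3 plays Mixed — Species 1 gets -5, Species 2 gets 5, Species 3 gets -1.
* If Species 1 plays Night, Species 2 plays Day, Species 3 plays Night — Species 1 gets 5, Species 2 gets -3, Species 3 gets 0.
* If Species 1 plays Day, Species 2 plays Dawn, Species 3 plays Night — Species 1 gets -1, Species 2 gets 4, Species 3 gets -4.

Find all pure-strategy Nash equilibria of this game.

Pure NE: (Night, Day, Night)

Species 1 against (Dawn, Night): payoffs -1, -5, 1 → best response Night.
Species 1 against (Dawn, Mixed): payoffs 2, 5, -1 → best response Dusk.
Species 1 against (Day, Night): payoffs 1, 0, 5 → best response Night.
Species 1 against (Day, Mixed): payoffs -5, 0, 2 → best response Night.
Species 2 against (Day, Night): payoffs 4, 2 → best response Dawn.
Species 2 against (Day, Mixed): payoffs -1, 5 → best response Day.
Species 2 against (Dusk, Night): payoffs -1, -4 → best response Dawn.
Species 2 against (Dusk, Mixed): payoffs -5, 1 → best response Day.
Species 2 against (Night, Night): payoffs -5, -3 → best response Day.
Species 2 against (Night, Mixed): payoffs -1, 4 → best response Day.
Species 3 against (Day, Dawn): payoffs -4, -5 → best response Night.
Species 3 against (Day, Day): payoffs 1, -1 → best response Night.
Species 3 against (Dusk, Dawn): payoffs -5, -3 → best response Mixed.
Species 3 against (Dusk, Day): payoffs -4, -5 → best response Night.
Species 3 against (Night, Dawn): payoffs 4, -4 → best response Night.
Species 3 against (Night, Day): payoffs 0, -2 → best response Night.
Mutual best responses: (Night, Day, Night).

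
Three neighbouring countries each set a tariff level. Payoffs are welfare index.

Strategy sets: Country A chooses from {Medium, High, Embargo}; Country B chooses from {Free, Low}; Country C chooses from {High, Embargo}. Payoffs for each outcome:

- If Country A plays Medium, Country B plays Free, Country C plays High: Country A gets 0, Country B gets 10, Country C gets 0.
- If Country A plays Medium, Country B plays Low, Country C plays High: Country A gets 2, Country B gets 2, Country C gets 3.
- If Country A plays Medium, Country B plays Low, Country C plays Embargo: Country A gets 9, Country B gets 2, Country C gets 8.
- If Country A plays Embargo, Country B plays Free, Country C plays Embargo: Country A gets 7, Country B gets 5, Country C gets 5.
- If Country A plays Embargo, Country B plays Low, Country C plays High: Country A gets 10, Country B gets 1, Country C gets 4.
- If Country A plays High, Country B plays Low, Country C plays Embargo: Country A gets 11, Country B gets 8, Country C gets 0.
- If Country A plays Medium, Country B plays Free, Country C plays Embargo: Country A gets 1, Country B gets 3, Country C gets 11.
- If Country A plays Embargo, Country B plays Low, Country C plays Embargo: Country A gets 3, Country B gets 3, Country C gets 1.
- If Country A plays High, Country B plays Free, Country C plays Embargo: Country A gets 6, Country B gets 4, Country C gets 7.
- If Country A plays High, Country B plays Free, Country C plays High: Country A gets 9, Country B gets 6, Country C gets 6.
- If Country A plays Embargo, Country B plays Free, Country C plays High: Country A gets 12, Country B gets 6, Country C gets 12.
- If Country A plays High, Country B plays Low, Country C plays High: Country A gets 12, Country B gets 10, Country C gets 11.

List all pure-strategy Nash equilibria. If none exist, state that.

(Medium, Free, High): Country A can switch to High (0 → 9). Not NE.
(Medium, Free, Embargo): Country A can switch to High (1 → 6). Not NE.
(Medium, Low, High): Country A can switch to High (2 → 12). Not NE.
(Medium, Low, Embargo): Country A can switch to High (9 → 11). Not NE.
(High, Free, High): Country A can switch to Embargo (9 → 12). Not NE.
(High, Free, Embargo): Country A can switch to Embargo (6 → 7). Not NE.
(High, Low, High): Country A gets 12, best alternative 10; Country B gets 10, best alternative 6; Country C gets 11, best alternative 0. No profitable deviation — NE.
(High, Low, Embargo): Country C can switch to High (0 → 11). Not NE.
(Embargo, Free, High): Country A gets 12, best alternative 9; Country B gets 6, best alternative 1; Country C gets 12, best alternative 5. No profitable deviation — NE.
(Embargo, Free, Embargo): Country C can switch to High (5 → 12). Not NE.
(Embargo, Low, High): Country A can switch to High (10 → 12). Not NE.
(Embargo, Low, Embargo): Country A can switch to Medium (3 → 9). Not NE.

(High, Low, High); (Embargo, Free, High)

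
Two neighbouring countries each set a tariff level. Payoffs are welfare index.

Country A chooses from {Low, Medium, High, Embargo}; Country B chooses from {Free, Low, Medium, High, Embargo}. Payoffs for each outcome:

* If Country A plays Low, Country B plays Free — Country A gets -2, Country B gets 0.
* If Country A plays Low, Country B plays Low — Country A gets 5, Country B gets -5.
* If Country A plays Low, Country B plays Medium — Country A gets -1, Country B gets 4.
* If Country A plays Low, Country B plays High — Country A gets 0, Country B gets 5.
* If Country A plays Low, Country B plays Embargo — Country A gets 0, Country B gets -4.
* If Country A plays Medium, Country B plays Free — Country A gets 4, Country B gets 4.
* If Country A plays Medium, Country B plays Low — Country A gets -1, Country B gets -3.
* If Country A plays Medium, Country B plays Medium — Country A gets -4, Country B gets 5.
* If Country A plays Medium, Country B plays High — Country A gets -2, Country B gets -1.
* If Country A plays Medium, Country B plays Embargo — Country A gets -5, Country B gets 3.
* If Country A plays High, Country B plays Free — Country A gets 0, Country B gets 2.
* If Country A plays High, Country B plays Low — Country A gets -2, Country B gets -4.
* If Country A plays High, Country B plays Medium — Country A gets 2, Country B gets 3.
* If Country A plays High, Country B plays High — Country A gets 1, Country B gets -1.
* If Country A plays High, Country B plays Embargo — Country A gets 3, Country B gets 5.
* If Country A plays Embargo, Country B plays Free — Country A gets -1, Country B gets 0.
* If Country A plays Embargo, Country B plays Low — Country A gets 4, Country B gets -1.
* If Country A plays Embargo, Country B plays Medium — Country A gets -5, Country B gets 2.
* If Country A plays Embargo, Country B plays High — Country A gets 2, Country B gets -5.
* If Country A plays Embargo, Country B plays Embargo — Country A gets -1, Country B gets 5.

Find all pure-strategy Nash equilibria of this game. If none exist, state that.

Pure NE: (High, Embargo)

Country A against Free: payoffs -2, 4, 0, -1 → best response Medium.
Country A against Low: payoffs 5, -1, -2, 4 → best response Low.
Country A against Medium: payoffs -1, -4, 2, -5 → best response High.
Country A against High: payoffs 0, -2, 1, 2 → best response Embargo.
Country A against Embargo: payoffs 0, -5, 3, -1 → best response High.
Country B against Low: payoffs 0, -5, 4, 5, -4 → best response High.
Country B against Medium: payoffs 4, -3, 5, -1, 3 → best response Medium.
Country B against High: payoffs 2, -4, 3, -1, 5 → best response Embargo.
Country B against Embargo: payoffs 0, -1, 2, -5, 5 → best response Embargo.
Mutual best responses: (High, Embargo).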